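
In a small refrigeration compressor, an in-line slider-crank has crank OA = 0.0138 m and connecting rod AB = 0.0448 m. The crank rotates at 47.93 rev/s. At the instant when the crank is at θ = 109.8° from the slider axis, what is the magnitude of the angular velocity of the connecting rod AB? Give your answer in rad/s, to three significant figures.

ω = 301.2 rad/s (converted from 47.93 rev/s).
The rod makes angle φ with the slider axis where L sinφ = r sinθ; differentiating, L cosφ·φ̇ = r ω cosθ.
L cosφ = √(L² − r² sin²θ) = 0.042877 m.
|ω_rod| = r ω |cosθ| / √(L² − r² sin²θ) = 0.0138·301.2·0.33874/0.042877 = 32.833 rad/s.

32.8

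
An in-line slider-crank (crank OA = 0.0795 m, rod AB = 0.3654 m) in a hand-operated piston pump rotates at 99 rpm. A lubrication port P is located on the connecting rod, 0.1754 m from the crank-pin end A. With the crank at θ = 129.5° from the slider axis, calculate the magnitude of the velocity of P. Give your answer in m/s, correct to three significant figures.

0.653

ω = 10.37 rad/s.  Crank-pin speed |V_A| = rω = 0.8242 m/s, perpendicular to OA.
Rod angle: sinφ = −(r/L) sinθ ⇒ φ = -9.665°; ω_rod = −rω cosθ/√(L²−r²sin²θ) = +1.4554 rad/s.
V_P = V_A + ω_rod × AP, with AP = 0.1754 m along the rod.
Components: V_Px = −rω sinθ − a·ω_rod·sinφ = -0.59311 m/s;  V_Py = rω cosθ + a·ω_rod·cosφ = -0.2726 m/s.
|V_P| = √(V_Px² + V_Py²) = 0.65276 m/s.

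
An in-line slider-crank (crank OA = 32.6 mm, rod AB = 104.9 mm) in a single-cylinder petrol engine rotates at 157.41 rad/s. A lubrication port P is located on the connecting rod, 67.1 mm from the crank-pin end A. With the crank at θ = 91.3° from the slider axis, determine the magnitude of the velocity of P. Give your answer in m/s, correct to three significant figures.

ω = 157.4 rad/s.  Crank-pin speed |V_A| = rω = 5.1316 m/s, perpendicular to OA.
Rod angle: sinφ = −(r/L) sinθ ⇒ φ = -18.101°; ω_rod = −rω cosθ/√(L²−r²sin²θ) = +1.1676 rad/s.
V_P = V_A + ω_rod × AP, with AP = 0.0671 m along the rod.
Components: V_Px = −rω sinθ − a·ω_rod·sinφ = -5.1059 m/s;  V_Py = rω cosθ + a·ω_rod·cosφ = -0.041952 m/s.
|V_P| = √(V_Px² + V_Py²) = 5.1061 m/s.

5.11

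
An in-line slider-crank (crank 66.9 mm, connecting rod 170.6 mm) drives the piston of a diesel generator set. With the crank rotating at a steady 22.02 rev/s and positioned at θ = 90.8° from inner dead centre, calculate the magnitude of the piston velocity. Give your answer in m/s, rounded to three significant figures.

9.20

ω = 2π·22 = 138.4 rad/s
For an in-line slider-crank, x = r cosθ + √(L² − r² sin²θ), so v = −rω sinθ·[1 + r cosθ/√(L² − r² sin²θ)].
With r = 0.0669 m, L = 0.1706 m, θ = 90.8°: √(L² − r² sin²θ) = 0.15694 m.
v = −0.0669·138.4·0.99990·[1 + 0.0669·-0.01396/0.15694] = -9.2 m/s.
|v| = 9.2 m/s.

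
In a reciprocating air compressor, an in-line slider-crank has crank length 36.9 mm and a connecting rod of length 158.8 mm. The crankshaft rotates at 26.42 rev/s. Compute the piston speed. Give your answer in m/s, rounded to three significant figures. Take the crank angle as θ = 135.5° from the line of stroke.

ω = 2π·26.4 = 166 rad/s
For an in-line slider-crank, x = r cosθ + √(L² − r² sin²θ), so v = −rω sinθ·[1 + r cosθ/√(L² − r² sin²θ)].
With r = 0.0369 m, L = 0.1588 m, θ = 135.5°: √(L² − r² sin²θ) = 0.15668 m.
v = −0.0369·166·0.70091·[1 + 0.0369·-0.71325/0.15668] = -3.5722 m/s.
|v| = 3.5722 m/s.

3.57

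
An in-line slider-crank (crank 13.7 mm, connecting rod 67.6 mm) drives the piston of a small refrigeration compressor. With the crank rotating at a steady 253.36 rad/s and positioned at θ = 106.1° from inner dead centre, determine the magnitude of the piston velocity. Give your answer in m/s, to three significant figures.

3.14

ω = 253.4 rad/s
For an in-line slider-crank, x = r cosθ + √(L² − r² sin²θ), so v = −rω sinθ·[1 + r cosθ/√(L² − r² sin²θ)].
With r = 0.0137 m, L = 0.0676 m, θ = 106.1°: √(L² − r² sin²θ) = 0.066306 m.
v = −0.0137·253.4·0.96078·[1 + 0.0137·-0.27731/0.066306] = -3.1438 m/s.
|v| = 3.1438 m/s.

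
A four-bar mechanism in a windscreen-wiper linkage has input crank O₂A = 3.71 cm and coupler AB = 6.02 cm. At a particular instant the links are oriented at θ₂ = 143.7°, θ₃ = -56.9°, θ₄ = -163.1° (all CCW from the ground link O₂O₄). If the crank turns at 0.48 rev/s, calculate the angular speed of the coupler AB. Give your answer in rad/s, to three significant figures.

1.55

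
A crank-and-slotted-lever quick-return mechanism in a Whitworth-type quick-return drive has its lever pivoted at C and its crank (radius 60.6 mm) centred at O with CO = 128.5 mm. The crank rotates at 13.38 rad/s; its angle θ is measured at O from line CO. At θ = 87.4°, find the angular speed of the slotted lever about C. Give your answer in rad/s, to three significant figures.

ω = 13.38 rad/s
Crank pin A relative to C: A = (d + r cosθ, r sinθ); lever angle φ = atan2(r sinθ, d + r cosθ).
Differentiating tanφ: φ̇ = rω(d cosθ + r)/(d² + r² + 2dr cosθ).
d² + r² + 2dr cosθ = |CA|² = 0.0208911 m²;  d cosθ + r = +0.066429 m.
|ω_lever| = |0.0606·13.38·+0.066429| / 0.0208911 = 2.5783 rad/s.

2.58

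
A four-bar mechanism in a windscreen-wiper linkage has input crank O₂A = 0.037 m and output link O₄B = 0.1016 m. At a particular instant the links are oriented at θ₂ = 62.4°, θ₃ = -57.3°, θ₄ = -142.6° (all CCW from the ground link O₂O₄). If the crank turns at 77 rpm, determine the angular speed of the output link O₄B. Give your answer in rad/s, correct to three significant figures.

2.56

ω₂ = 8.063 rad/s (from 77 rpm).
Differentiating the loop-closure r₂e^{iθ₂}+r₃e^{iθ₃}=r₁+r₄e^{iθ₄} gives r₂ω₂e^{iθ₂}+r₃ω₃e^{iθ₃}=r₄ω₄e^{iθ₄}.
Eliminating the other unknown: ω₄ = r₂ω₂ sin(θ₂−θ₃) / [r₄ sin(θ₄−θ₃)].
Numerator sine = +0.86863; denominator sine = -0.99664.
Result = 0.037·8.063·(+0.86863) / (0.1016·(-0.99664)) = -2.5593 rad/s; magnitude 2.5593 rad/s.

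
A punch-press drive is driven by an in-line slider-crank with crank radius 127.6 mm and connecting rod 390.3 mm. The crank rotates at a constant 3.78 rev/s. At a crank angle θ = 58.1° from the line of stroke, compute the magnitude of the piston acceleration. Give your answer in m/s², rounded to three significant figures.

27.8

ω = 2π·3.78 = 23.75 rad/s
x(θ) = r cosθ + √(L² − r² sin²θ); with ω constant, a = ω²·d²x/dθ².
d²x/dθ² = −r cosθ − r²(cos2θ)/√u − r⁴ sin²2θ/(4u^{3/2}),  u = L² − r² sin²θ = 0.140599 m².
Substituting r = 0.1276 m, L = 0.3903 m, θ = 58.1°: d²x/dθ² = -0.04927 m.
a = ω²·d²x/dθ² = (23.75)²·(-0.04927) = -27.792 m/s²;  |a| = 27.792 m/s².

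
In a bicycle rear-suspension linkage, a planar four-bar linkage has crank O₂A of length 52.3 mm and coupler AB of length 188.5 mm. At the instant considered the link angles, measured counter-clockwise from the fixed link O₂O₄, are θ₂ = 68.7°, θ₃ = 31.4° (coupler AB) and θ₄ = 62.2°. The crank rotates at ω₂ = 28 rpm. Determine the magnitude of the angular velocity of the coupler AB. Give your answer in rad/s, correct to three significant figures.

ω₂ = 2.932 rad/s (from 28 rpm).
Differentiating the loop-closure r₂e^{iθ₂}+r₃e^{iθ₃}=r₁+r₄e^{iθ₄} gives r₂ω₂e^{iθ₂}+r₃ω₃e^{iθ₃}=r₄ω₄e^{iθ₄}.
Eliminating the other unknown: ω₃ = r₂ω₂ sin(θ₄−θ₂) / [r₃ sin(θ₃−θ₄)].
Numerator sine = -0.11320; denominator sine = -0.51204.
Result = 0.0523·2.932·(-0.11320) / (0.1885·(-0.51204)) = +0.17986 rad/s; magnitude 0.17986 rad/s.

0.180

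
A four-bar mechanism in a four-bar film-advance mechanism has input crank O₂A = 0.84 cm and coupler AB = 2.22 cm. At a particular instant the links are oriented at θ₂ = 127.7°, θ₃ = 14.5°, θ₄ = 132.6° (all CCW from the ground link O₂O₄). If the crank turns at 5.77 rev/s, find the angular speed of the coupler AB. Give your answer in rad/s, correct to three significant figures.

1.33

ω₂ = 36.25 rad/s (from 5.77 rev/s).
Differentiating the loop-closure r₂e^{iθ₂}+r₃e^{iθ₃}=r₁+r₄e^{iθ₄} gives r₂ω₂e^{iθ₂}+r₃ω₃e^{iθ₃}=r₄ω₄e^{iθ₄}.
Eliminating the other unknown: ω₃ = r₂ω₂ sin(θ₄−θ₂) / [r₃ sin(θ₃−θ₄)].
Numerator sine = +0.08542; denominator sine = -0.88213.
Result = 0.0084·36.25·(+0.08542) / (0.0222·(-0.88213)) = -1.3283 rad/s; magnitude 1.3283 rad/s.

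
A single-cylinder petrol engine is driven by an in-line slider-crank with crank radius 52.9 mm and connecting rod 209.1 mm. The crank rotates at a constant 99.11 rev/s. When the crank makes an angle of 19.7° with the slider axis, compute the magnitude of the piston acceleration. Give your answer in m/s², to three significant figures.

23400

ω = 2π·99.1 = 622.7 rad/s
x(θ) = r cosθ + √(L² − r² sin²θ); with ω constant, a = ω²·d²x/dθ².
d²x/dθ² = −r cosθ − r²(cos2θ)/√u − r⁴ sin²2θ/(4u^{3/2}),  u = L² − r² sin²θ = 0.0434048 m².
Substituting r = 0.0529 m, L = 0.2091 m, θ = 19.7°: d²x/dθ² = -0.06027 m.
a = ω²·d²x/dθ² = (622.7)²·(-0.06027) = -23372 m/s²;  |a| = 23372 m/s².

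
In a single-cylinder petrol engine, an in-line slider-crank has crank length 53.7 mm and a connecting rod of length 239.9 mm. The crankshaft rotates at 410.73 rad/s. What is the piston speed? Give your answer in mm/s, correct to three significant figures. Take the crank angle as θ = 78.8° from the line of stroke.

ω = 410.7 rad/s
For an in-line slider-crank, x = r cosθ + √(L² − r² sin²θ), so v = −rω sinθ·[1 + r cosθ/√(L² − r² sin²θ)].
With r = 0.0537 m, L = 0.2399 m, θ = 78.8°: √(L² − r² sin²θ) = 0.23405 m.
v = −0.0537·410.7·0.98096·[1 + 0.0537·0.19423/0.23405] = -22.6 m/s.
|v| = 22.6 m/s = 22600 mm/s.

22600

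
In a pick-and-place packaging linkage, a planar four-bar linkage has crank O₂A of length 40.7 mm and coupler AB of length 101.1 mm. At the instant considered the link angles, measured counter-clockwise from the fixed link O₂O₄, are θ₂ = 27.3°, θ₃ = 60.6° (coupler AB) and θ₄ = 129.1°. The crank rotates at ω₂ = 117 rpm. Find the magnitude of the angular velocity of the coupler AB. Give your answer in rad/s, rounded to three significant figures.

5.19

ω₂ = 12.25 rad/s (from 117 rpm).
Differentiating the loop-closure r₂e^{iθ₂}+r₃e^{iθ₃}=r₁+r₄e^{iθ₄} gives r₂ω₂e^{iθ₂}+r₃ω₃e^{iθ₃}=r₄ω₄e^{iθ₄}.
Eliminating the other unknown: ω₃ = r₂ω₂ sin(θ₄−θ₂) / [r₃ sin(θ₃−θ₄)].
Numerator sine = +0.97887; denominator sine = -0.93042.
Result = 0.0407·12.25·(+0.97887) / (0.1011·(-0.93042)) = -5.1892 rad/s; magnitude 5.1892 rad/s.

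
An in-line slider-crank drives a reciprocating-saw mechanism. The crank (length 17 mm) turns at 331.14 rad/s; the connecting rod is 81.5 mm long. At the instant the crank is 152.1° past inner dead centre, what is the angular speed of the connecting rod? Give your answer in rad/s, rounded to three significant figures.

61.3

ω = 331.1 rad/s
The rod makes angle φ with the slider axis where L sinφ = r sinθ; differentiating, L cosφ·φ̇ = r ω cosθ.
L cosφ = √(L² − r² sin²θ) = 0.081111 m.
|ω_rod| = r ω |cosθ| / √(L² − r² sin²θ) = 0.017·331.1·0.88377/0.081111 = 61.336 rad/s.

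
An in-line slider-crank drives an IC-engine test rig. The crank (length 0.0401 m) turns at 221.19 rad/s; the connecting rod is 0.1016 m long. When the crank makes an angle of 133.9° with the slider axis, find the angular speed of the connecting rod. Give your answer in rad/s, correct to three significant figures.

63.1

ω = 221.2 rad/s
The rod makes angle φ with the slider axis where L sinφ = r sinθ; differentiating, L cosφ·φ̇ = r ω cosθ.
L cosφ = √(L² − r² sin²θ) = 0.097405 m.
|ω_rod| = r ω |cosθ| / √(L² − r² sin²θ) = 0.0401·221.2·0.69340/0.097405 = 63.141 rad/s.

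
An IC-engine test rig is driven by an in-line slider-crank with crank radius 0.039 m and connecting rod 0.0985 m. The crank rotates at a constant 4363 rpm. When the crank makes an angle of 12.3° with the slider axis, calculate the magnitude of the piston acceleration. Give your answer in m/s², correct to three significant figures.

10900

ω = 2π·4363/60 = 456.9 rad/s
x(θ) = r cosθ + √(L² − r² sin²θ); with ω constant, a = ω²·d²x/dθ².
d²x/dθ² = −r cosθ − r²(cos2θ)/√u − r⁴ sin²2θ/(4u^{3/2}),  u = L² − r² sin²θ = 0.00963322 m².
Substituting r = 0.039 m, L = 0.0985 m, θ = 12.3°: d²x/dθ² = -0.052301 m.
a = ω²·d²x/dθ² = (456.9)²·(-0.052301) = -10918 m/s²;  |a| = 10918 m/s².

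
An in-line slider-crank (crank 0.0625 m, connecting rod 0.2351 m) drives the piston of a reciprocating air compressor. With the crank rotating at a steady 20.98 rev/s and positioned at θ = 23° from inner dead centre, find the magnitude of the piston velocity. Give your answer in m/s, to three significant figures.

4.01

ω = 2π·21 = 131.8 rad/s
For an in-line slider-crank, x = r cosθ + √(L² − r² sin²θ), so v = −rω sinθ·[1 + r cosθ/√(L² − r² sin²θ)].
With r = 0.0625 m, L = 0.2351 m, θ = 23°: √(L² − r² sin²θ) = 0.23383 m.
v = −0.0625·131.8·0.39073·[1 + 0.0625·0.92050/0.23383] = -4.0112 m/s.
|v| = 4.0112 m/s.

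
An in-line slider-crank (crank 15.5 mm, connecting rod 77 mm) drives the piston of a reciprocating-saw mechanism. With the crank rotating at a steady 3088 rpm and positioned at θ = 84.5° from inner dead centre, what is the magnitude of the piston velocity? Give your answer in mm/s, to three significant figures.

ω = 2π·3088/60 = 323.4 rad/s
For an in-line slider-crank, x = r cosθ + √(L² − r² sin²θ), so v = −rω sinθ·[1 + r cosθ/√(L² − r² sin²θ)].
With r = 0.0155 m, L = 0.077 m, θ = 84.5°: √(L² − r² sin²θ) = 0.075438 m.
v = −0.0155·323.4·0.99540·[1 + 0.0155·0.09585/0.075438] = -5.0875 m/s.
|v| = 5.0875 m/s = 5087.5 mm/s.

5090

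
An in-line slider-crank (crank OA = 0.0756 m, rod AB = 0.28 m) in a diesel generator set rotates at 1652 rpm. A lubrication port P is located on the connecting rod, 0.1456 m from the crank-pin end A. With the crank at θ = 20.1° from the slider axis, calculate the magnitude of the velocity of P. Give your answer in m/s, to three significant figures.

ω = 173 rad/s.  Crank-pin speed |V_A| = rω = 13.079 m/s, perpendicular to OA.
Rod angle: sinφ = −(r/L) sinθ ⇒ φ = -5.324°; ω_rod = −rω cosθ/√(L²−r²sin²θ) = -44.054 rad/s.
V_P = V_A + ω_rod × AP, with AP = 0.1456 m along the rod.
Components: V_Px = −rω sinθ − a·ω_rod·sinφ = -5.0898 m/s;  V_Py = rω cosθ + a·ω_rod·cosφ = +5.8954 m/s.
|V_P| = √(V_Px² + V_Py²) = 7.7885 m/s.

7.79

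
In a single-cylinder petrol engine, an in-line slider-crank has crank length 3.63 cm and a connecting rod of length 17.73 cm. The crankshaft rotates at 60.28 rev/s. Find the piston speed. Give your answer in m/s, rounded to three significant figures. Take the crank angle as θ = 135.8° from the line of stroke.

ω = 2π·60.3 = 378.8 rad/s
For an in-line slider-crank, x = r cosθ + √(L² − r² sin²θ), so v = −rω sinθ·[1 + r cosθ/√(L² − r² sin²θ)].
With r = 0.0363 m, L = 0.1773 m, θ = 135.8°: √(L² − r² sin²θ) = 0.17548 m.
v = −0.0363·378.8·0.69717·[1 + 0.0363·-0.71691/0.17548] = -8.1636 m/s.
|v| = 8.1636 m/s.

8.16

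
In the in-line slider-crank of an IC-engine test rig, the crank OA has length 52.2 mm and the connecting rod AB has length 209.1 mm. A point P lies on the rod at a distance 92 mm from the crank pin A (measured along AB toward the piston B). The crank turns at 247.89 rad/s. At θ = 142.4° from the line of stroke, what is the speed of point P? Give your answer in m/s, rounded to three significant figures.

9.21

ω = 247.9 rad/s.  Crank-pin speed |V_A| = rω = 12.94 m/s, perpendicular to OA.
Rod angle: sinφ = −(r/L) sinθ ⇒ φ = -8.761°; ω_rod = −rω cosθ/√(L²−r²sin²θ) = +49.609 rad/s.
V_P = V_A + ω_rod × AP, with AP = 0.092 m along the rod.
Components: V_Px = −rω sinθ − a·ω_rod·sinφ = -7.2 m/s;  V_Py = rω cosθ + a·ω_rod·cosφ = -5.7414 m/s.
|V_P| = √(V_Px² + V_Py²) = 9.2089 m/s.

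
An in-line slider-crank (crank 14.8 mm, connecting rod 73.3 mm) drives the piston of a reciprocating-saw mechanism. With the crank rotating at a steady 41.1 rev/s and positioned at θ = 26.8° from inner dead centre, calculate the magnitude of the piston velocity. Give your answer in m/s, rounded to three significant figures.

2.04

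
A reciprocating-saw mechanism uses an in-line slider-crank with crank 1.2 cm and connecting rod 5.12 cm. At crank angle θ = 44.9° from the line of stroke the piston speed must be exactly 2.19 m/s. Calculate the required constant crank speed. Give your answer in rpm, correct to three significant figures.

2110

For an in-line slider-crank, |v_piston| = rω|sinθ|·[1 + r cosθ/√(L² − r² sin²θ)].
With r = 0.012 m, L = 0.0512 m, θ = 44.9°: the bracketed kinematic factor |dx/dθ| = 0.0098963 m.
ω = v/|dx/dθ| = 2.19/0.0098963 = 221.29 rad/s.
N = 60ω/(2π) = 2113.2 rpm.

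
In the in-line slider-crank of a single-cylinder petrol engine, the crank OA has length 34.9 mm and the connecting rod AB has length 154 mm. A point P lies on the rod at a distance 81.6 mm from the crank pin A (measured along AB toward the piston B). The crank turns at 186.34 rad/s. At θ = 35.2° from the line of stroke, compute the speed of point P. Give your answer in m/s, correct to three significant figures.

4.82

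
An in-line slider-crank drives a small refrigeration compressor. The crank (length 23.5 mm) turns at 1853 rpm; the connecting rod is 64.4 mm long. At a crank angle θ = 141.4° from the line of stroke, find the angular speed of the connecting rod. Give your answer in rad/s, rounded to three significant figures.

56.8

ω = 194 rad/s (converted from 1853 rpm).
The rod makes angle φ with the slider axis where L sinφ = r sinθ; differentiating, L cosφ·φ̇ = r ω cosθ.
L cosφ = √(L² − r² sin²θ) = 0.062709 m.
|ω_rod| = r ω |cosθ| / √(L² − r² sin²θ) = 0.0235·194·0.78152/0.062709 = 56.831 rad/s.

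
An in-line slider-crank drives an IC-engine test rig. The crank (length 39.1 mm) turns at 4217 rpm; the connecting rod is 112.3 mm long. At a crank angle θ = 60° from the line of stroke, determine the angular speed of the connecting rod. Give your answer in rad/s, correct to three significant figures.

80.6

ω = 441.6 rad/s (converted from 4217 rpm).
The rod makes angle φ with the slider axis where L sinφ = r sinθ; differentiating, L cosφ·φ̇ = r ω cosθ.
L cosφ = √(L² − r² sin²θ) = 0.10707 m.
|ω_rod| = r ω |cosθ| / √(L² − r² sin²θ) = 0.0391·441.6·0.50000/0.10707 = 80.63 rad/s.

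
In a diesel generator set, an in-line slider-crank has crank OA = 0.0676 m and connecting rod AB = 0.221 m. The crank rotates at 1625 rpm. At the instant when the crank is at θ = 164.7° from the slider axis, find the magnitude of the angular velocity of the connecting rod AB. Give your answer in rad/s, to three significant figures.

50.4

ω = 170.2 rad/s (converted from 1625 rpm).
The rod makes angle φ with the slider axis where L sinφ = r sinθ; differentiating, L cosφ·φ̇ = r ω cosθ.
L cosφ = √(L² − r² sin²θ) = 0.22028 m.
|ω_rod| = r ω |cosθ| / √(L² − r² sin²θ) = 0.0676·170.2·0.96456/0.22028 = 50.371 rad/s.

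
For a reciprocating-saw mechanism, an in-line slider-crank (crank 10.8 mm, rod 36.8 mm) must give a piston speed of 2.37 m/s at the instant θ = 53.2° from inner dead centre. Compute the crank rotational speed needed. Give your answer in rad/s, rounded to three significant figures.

For an in-line slider-crank, |v_piston| = rω|sinθ|·[1 + r cosθ/√(L² − r² sin²θ)].
With r = 0.0108 m, L = 0.0368 m, θ = 53.2°: the bracketed kinematic factor |dx/dθ| = 0.010212 m.
ω = v/|dx/dθ| = 2.37/0.010212 = 232.08 rad/s.

232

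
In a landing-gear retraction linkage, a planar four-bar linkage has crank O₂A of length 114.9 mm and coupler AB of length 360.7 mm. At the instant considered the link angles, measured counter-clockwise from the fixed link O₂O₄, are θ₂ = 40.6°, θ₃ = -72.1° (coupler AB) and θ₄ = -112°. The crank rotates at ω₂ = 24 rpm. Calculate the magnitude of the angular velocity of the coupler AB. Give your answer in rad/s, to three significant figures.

ω₂ = 2.513 rad/s (from 24 rpm).
Differentiating the loop-closure r₂e^{iθ₂}+r₃e^{iθ₃}=r₁+r₄e^{iθ₄} gives r₂ω₂e^{iθ₂}+r₃ω₃e^{iθ₃}=r₄ω₄e^{iθ₄}.
Eliminating the other unknown: ω₃ = r₂ω₂ sin(θ₄−θ₂) / [r₃ sin(θ₃−θ₄)].
Numerator sine = -0.46020; denominator sine = +0.64145.
Result = 0.1149·2.513·(-0.46020) / (0.3607·(+0.64145)) = -0.57438 rad/s; magnitude 0.57438 rad/s.

0.574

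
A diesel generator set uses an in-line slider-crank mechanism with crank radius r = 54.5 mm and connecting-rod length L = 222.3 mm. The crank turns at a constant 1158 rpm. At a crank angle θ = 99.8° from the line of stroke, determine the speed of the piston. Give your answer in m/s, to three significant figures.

6.23

ω = 2π·1158/60 = 121.3 rad/s
For an in-line slider-crank, x = r cosθ + √(L² − r² sin²θ), so v = −rω sinθ·[1 + r cosθ/√(L² − r² sin²θ)].
With r = 0.0545 m, L = 0.2223 m, θ = 99.8°: √(L² − r² sin²θ) = 0.21572 m.
v = −0.0545·121.3·0.98541·[1 + 0.0545·-0.17021/0.21572] = -6.2325 m/s.
|v| = 6.2325 m/s.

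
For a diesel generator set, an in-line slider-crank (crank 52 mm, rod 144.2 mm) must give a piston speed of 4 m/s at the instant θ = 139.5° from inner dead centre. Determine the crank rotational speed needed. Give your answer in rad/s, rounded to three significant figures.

165

For an in-line slider-crank, |v_piston| = rω|sinθ|·[1 + r cosθ/√(L² − r² sin²θ)].
With r = 0.052 m, L = 0.1442 m, θ = 139.5°: the bracketed kinematic factor |dx/dθ| = 0.024246 m.
ω = v/|dx/dθ| = 4/0.024246 = 164.98 rad/s.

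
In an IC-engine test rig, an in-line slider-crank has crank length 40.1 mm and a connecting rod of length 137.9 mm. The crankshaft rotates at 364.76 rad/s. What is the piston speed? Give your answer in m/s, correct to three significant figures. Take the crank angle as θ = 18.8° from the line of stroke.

ω = 364.8 rad/s
For an in-line slider-crank, x = r cosθ + √(L² − r² sin²θ), so v = −rω sinθ·[1 + r cosθ/√(L² − r² sin²θ)].
With r = 0.0401 m, L = 0.1379 m, θ = 18.8°: √(L² − r² sin²θ) = 0.13729 m.
v = −0.0401·364.8·0.32227·[1 + 0.0401·0.94665/0.13729] = -6.0171 m/s.
|v| = 6.0171 m/s.

6.02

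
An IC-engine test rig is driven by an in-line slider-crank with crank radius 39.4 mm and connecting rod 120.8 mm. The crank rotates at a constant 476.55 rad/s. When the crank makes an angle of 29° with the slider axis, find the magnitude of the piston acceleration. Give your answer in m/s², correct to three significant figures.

9450

ω = 476.6 rad/s
x(θ) = r cosθ + √(L² − r² sin²θ); with ω constant, a = ω²·d²x/dθ².
d²x/dθ² = −r cosθ − r²(cos2θ)/√u − r⁴ sin²2θ/(4u^{3/2}),  u = L² − r² sin²θ = 0.0142278 m².
Substituting r = 0.0394 m, L = 0.1208 m, θ = 29°: d²x/dθ² = -0.041612 m.
a = ω²·d²x/dθ² = (476.6)²·(-0.041612) = -9450.1 m/s²;  |a| = 9450.1 m/s².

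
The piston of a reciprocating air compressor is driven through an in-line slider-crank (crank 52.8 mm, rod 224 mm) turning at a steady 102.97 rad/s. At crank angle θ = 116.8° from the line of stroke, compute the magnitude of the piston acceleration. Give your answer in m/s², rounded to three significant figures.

331

ω = 103 rad/s
x(θ) = r cosθ + √(L² − r² sin²θ); with ω constant, a = ω²·d²x/dθ².
d²x/dθ² = −r cosθ − r²(cos2θ)/√u − r⁴ sin²2θ/(4u^{3/2}),  u = L² − r² sin²θ = 0.0479549 m².
Substituting r = 0.0528 m, L = 0.224 m, θ = 116.8°: d²x/dθ² = +0.031241 m.
a = ω²·d²x/dθ² = (103)²·(+0.031241) = +331.24 m/s²;  |a| = 331.24 m/s².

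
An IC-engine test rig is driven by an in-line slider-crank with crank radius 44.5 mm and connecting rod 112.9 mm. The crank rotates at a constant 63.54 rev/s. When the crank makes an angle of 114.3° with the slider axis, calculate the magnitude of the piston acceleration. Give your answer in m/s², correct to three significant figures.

ω = 2π·63.5 = 399.2 rad/s
x(θ) = r cosθ + √(L² − r² sin²θ); with ω constant, a = ω²·d²x/dθ².
d²x/dθ² = −r cosθ − r²(cos2θ)/√u − r⁴ sin²2θ/(4u^{3/2}),  u = L² − r² sin²θ = 0.0111015 m².
Substituting r = 0.0445 m, L = 0.1129 m, θ = 114.3°: d²x/dθ² = +0.03027 m.
a = ω²·d²x/dθ² = (399.2)²·(+0.03027) = +4824.6 m/s²;  |a| = 4824.6 m/s².

4820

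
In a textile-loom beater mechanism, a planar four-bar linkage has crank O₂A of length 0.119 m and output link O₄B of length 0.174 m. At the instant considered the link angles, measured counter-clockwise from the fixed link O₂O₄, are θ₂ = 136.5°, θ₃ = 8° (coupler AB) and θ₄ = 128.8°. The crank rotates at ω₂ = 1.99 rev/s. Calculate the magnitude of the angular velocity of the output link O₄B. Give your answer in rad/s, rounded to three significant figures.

7.79

ω₂ = 12.5 rad/s (from 1.99 rev/s).
Differentiating the loop-closure r₂e^{iθ₂}+r₃e^{iθ₃}=r₁+r₄e^{iθ₄} gives r₂ω₂e^{iθ₂}+r₃ω₃e^{iθ₃}=r₄ω₄e^{iθ₄}.
Eliminating the other unknown: ω₄ = r₂ω₂ sin(θ₂−θ₃) / [r₄ sin(θ₄−θ₃)].
Numerator sine = +0.78261; denominator sine = +0.85896.
Result = 0.119·12.5·(+0.78261) / (0.174·(+0.85896)) = +7.7912 rad/s; magnitude 7.7912 rad/s.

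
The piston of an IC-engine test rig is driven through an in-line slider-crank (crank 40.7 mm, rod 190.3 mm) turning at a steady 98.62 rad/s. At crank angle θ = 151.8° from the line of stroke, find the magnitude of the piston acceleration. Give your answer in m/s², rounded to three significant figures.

301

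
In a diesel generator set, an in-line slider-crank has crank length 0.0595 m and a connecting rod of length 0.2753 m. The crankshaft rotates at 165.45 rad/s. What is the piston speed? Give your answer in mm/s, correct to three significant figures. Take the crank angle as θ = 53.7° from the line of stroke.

8960

ω = 165.4 rad/s
For an in-line slider-crank, x = r cosθ + √(L² − r² sin²θ), so v = −rω sinθ·[1 + r cosθ/√(L² − r² sin²θ)].
With r = 0.0595 m, L = 0.2753 m, θ = 53.7°: √(L² − r² sin²θ) = 0.27109 m.
v = −0.0595·165.4·0.80593·[1 + 0.0595·0.59201/0.27109] = -8.9647 m/s.
|v| = 8.9647 m/s = 8964.7 mm/s.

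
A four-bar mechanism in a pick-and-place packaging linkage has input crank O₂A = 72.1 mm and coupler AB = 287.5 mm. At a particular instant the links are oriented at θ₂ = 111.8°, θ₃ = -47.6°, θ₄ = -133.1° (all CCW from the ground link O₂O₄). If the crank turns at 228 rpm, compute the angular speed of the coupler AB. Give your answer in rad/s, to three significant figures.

5.44

ω₂ = 23.88 rad/s (from 228 rpm).
Differentiating the loop-closure r₂e^{iθ₂}+r₃e^{iθ₃}=r₁+r₄e^{iθ₄} gives r₂ω₂e^{iθ₂}+r₃ω₃e^{iθ₃}=r₄ω₄e^{iθ₄}.
Eliminating the other unknown: ω₃ = r₂ω₂ sin(θ₄−θ₂) / [r₃ sin(θ₃−θ₄)].
Numerator sine = +0.90557; denominator sine = +0.99692.
Result = 0.0721·23.88·(+0.90557) / (0.2875·(+0.99692)) = +5.4391 rad/s; magnitude 5.4391 rad/s.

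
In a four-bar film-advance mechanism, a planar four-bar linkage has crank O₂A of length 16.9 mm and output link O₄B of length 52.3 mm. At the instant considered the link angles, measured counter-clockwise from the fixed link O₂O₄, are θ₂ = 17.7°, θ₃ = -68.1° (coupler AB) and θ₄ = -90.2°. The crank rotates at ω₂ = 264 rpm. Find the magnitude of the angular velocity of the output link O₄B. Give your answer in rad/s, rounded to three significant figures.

ω₂ = 27.65 rad/s (from 264 rpm).
Differentiating the loop-closure r₂e^{iθ₂}+r₃e^{iθ₃}=r₁+r₄e^{iθ₄} gives r₂ω₂e^{iθ₂}+r₃ω₃e^{iθ₃}=r₄ω₄e^{iθ₄}.
Eliminating the other unknown: ω₄ = r₂ω₂ sin(θ₂−θ₃) / [r₄ sin(θ₄−θ₃)].
Numerator sine = +0.99731; denominator sine = -0.37622.
Result = 0.0169·27.65·(+0.99731) / (0.0523·(-0.37622)) = -23.681 rad/s; magnitude 23.681 rad/s.

23.7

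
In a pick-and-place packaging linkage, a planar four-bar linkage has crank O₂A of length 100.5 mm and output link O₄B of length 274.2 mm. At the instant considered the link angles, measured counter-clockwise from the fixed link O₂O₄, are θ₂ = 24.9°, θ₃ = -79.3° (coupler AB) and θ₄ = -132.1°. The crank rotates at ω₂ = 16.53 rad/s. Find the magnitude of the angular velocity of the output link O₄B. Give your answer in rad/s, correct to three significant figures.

ω₂ = 16.53 rad/s
Differentiating the loop-closure r₂e^{iθ₂}+r₃e^{iθ₃}=r₁+r₄e^{iθ₄} gives r₂ω₂e^{iθ₂}+r₃ω₃e^{iθ₃}=r₄ω₄e^{iθ₄}.
Eliminating the other unknown: ω₄ = r₂ω₂ sin(θ₂−θ₃) / [r₄ sin(θ₄−θ₃)].
Numerator sine = +0.96945; denominator sine = -0.79653.
Result = 0.1005·16.53·(+0.96945) / (0.2742·(-0.79653)) = -7.3738 rad/s; magnitude 7.3738 rad/s.

7.37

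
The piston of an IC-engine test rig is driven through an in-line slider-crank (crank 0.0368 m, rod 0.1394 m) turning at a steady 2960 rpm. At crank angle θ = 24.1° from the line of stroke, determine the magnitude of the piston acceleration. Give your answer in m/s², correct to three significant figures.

3860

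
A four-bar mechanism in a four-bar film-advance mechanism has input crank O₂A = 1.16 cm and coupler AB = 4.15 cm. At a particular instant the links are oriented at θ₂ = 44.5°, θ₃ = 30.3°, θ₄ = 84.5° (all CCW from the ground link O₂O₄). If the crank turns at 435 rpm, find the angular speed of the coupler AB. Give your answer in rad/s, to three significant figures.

10.1

ω₂ = 45.55 rad/s (from 435 rpm).
Differentiating the loop-closure r₂e^{iθ₂}+r₃e^{iθ₃}=r₁+r₄e^{iθ₄} gives r₂ω₂e^{iθ₂}+r₃ω₃e^{iθ₃}=r₄ω₄e^{iθ₄}.
Eliminating the other unknown: ω₃ = r₂ω₂ sin(θ₄−θ₂) / [r₃ sin(θ₃−θ₄)].
Numerator sine = +0.64279; denominator sine = -0.81106.
Result = 0.0116·45.55·(+0.64279) / (0.0415·(-0.81106)) = -10.091 rad/s; magnitude 10.091 rad/s.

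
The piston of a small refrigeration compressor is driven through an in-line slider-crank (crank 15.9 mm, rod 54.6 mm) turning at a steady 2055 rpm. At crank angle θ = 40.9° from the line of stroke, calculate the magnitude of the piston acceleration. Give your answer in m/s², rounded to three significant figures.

ω = 2π·2055/60 = 215.2 rad/s
x(θ) = r cosθ + √(L² − r² sin²θ); with ω constant, a = ω²·d²x/dθ².
d²x/dθ² = −r cosθ − r²(cos2θ)/√u − r⁴ sin²2θ/(4u^{3/2}),  u = L² − r² sin²θ = 0.00287278 m².
Substituting r = 0.0159 m, L = 0.0546 m, θ = 40.9°: d²x/dθ² = -0.012792 m.
a = ω²·d²x/dθ² = (215.2)²·(-0.012792) = -592.43 m/s²;  |a| = 592.43 m/s².

592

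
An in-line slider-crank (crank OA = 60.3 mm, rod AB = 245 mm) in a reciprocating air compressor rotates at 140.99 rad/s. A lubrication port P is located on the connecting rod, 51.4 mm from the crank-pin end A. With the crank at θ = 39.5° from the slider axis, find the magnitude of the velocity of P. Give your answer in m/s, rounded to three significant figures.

ω = 141 rad/s.  Crank-pin speed |V_A| = rω = 8.5017 m/s, perpendicular to OA.
Rod angle: sinφ = −(r/L) sinθ ⇒ φ = -9.007°; ω_rod = −rω cosθ/√(L²−r²sin²θ) = -27.11 rad/s.
V_P = V_A + ω_rod × AP, with AP = 0.0514 m along the rod.
Components: V_Px = −rω sinθ − a·ω_rod·sinφ = -5.6259 m/s;  V_Py = rω cosθ + a·ω_rod·cosφ = +5.1838 m/s.
|V_P| = √(V_Px² + V_Py²) = 7.65 m/s.

7.65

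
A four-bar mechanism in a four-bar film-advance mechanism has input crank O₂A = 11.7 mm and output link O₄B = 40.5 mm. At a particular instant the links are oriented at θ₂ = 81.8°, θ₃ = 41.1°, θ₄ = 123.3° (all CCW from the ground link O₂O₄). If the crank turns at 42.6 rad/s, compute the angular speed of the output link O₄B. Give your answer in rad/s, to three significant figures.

8.10

ω₂ = 42.6 rad/s
Differentiating the loop-closure r₂e^{iθ₂}+r₃e^{iθ₃}=r₁+r₄e^{iθ₄} gives r₂ω₂e^{iθ₂}+r₃ω₃e^{iθ₃}=r₄ω₄e^{iθ₄}.
Eliminating the other unknown: ω₄ = r₂ω₂ sin(θ₂−θ₃) / [r₄ sin(θ₄−θ₃)].
Numerator sine = +0.65210; denominator sine = +0.99075.
Result = 0.0117·42.6·(+0.65210) / (0.0405·(+0.99075)) = +8.1001 rad/s; magnitude 8.1001 rad/s.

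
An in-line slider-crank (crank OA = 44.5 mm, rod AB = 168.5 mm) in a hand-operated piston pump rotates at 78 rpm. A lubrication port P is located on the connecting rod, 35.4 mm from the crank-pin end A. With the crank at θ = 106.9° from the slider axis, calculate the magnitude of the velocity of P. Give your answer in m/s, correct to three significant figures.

ω = 8.168 rad/s.  Crank-pin speed |V_A| = rω = 0.36348 m/s, perpendicular to OA.
Rod angle: sinφ = −(r/L) sinθ ⇒ φ = -14.637°; ω_rod = −rω cosθ/√(L²−r²sin²θ) = +0.64813 rad/s.
V_P = V_A + ω_rod × AP, with AP = 0.0354 m along the rod.
Components: V_Px = −rω sinθ − a·ω_rod·sinφ = -0.34199 m/s;  V_Py = rω cosθ + a·ω_rod·cosφ = -0.083466 m/s.
|V_P| = √(V_Px² + V_Py²) = 0.35203 m/s.

0.352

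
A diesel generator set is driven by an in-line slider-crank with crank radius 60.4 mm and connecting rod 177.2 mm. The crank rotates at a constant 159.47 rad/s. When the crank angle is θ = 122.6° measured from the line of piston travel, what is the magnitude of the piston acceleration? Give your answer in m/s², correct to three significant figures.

1040

ω = 159.5 rad/s
x(θ) = r cosθ + √(L² − r² sin²θ); with ω constant, a = ω²·d²x/dθ².
d²x/dθ² = −r cosθ − r²(cos2θ)/√u − r⁴ sin²2θ/(4u^{3/2}),  u = L² − r² sin²θ = 0.0288106 m².
Substituting r = 0.0604 m, L = 0.1772 m, θ = 122.6°: d²x/dθ² = +0.040996 m.
a = ω²·d²x/dθ² = (159.5)²·(+0.040996) = +1042.6 m/s²;  |a| = 1042.6 m/s².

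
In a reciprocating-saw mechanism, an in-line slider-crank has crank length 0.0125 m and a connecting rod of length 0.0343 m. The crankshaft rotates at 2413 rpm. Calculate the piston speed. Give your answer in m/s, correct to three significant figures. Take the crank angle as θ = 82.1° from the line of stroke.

3.30

ω = 2π·2413/60 = 252.7 rad/s
For an in-line slider-crank, x = r cosθ + √(L² − r² sin²θ), so v = −rω sinθ·[1 + r cosθ/√(L² − r² sin²θ)].
With r = 0.0125 m, L = 0.0343 m, θ = 82.1°: √(L² − r² sin²θ) = 0.031987 m.
v = −0.0125·252.7·0.99051·[1 + 0.0125·0.13744/0.031987] = -3.2967 m/s.
|v| = 3.2967 m/s.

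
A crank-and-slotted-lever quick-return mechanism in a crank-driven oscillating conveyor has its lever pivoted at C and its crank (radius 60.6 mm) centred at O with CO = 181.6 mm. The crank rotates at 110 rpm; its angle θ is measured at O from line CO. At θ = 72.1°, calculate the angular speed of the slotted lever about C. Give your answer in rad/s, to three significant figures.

ω = 11.52 rad/s (from 110 rpm).
Crank pin A relative to C: A = (d + r cosθ, r sinθ); lever angle φ = atan2(r sinθ, d + r cosθ).
Differentiating tanφ: φ̇ = rω(d cosθ + r)/(d² + r² + 2dr cosθ).
d² + r² + 2dr cosθ = |CA|² = 0.0434158 m²;  d cosθ + r = +0.11642 m.
|ω_lever| = |0.0606·11.52·+0.11642| / 0.0434158 = 1.8718 rad/s.

1.87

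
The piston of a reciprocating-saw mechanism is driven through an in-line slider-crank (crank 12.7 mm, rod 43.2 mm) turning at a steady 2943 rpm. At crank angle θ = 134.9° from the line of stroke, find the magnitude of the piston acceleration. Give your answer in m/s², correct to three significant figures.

ω = 2π·2943/60 = 308.2 rad/s
x(θ) = r cosθ + √(L² − r² sin²θ); with ω constant, a = ω²·d²x/dθ².
d²x/dθ² = −r cosθ − r²(cos2θ)/√u − r⁴ sin²2θ/(4u^{3/2}),  u = L² − r² sin²θ = 0.00178531 m².
Substituting r = 0.0127 m, L = 0.0432 m, θ = 134.9°: d²x/dθ² = +0.0088917 m.
a = ω²·d²x/dθ² = (308.2)²·(+0.0088917) = +844.54 m/s²;  |a| = 844.54 m/s².

845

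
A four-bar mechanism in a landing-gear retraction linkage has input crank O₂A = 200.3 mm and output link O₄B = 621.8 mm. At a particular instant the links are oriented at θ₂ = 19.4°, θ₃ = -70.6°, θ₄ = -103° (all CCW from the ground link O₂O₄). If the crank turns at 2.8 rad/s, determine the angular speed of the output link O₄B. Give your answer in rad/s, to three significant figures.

1.68

ω₂ = 2.8 rad/s
Differentiating the loop-closure r₂e^{iθ₂}+r₃e^{iθ₃}=r₁+r₄e^{iθ₄} gives r₂ω₂e^{iθ₂}+r₃ω₃e^{iθ₃}=r₄ω₄e^{iθ₄}.
Eliminating the other unknown: ω₄ = r₂ω₂ sin(θ₂−θ₃) / [r₄ sin(θ₄−θ₃)].
Numerator sine = +1.00000; denominator sine = -0.53583.
Result = 0.2003·2.8·(+1.00000) / (0.6218·(-0.53583)) = -1.6833 rad/s; magnitude 1.6833 rad/s.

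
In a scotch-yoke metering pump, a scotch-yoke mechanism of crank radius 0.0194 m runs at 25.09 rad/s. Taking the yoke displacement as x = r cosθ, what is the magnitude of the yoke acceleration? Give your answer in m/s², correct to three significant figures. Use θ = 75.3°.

ω = 25.09 rad/s
x = r cosθ ⇒ ẍ = −rω² cosθ (ω constant).
|a| = rω²|cosθ| = 0.0194·(25.09)²·|cos 75.3°| = 3.099 m/s².

3.10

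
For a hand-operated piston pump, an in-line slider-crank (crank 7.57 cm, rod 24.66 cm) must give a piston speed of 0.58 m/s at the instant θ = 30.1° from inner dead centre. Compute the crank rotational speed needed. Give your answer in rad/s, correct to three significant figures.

For an in-line slider-crank, |v_piston| = rω|sinθ|·[1 + r cosθ/√(L² − r² sin²θ)].
With r = 0.0757 m, L = 0.2466 m, θ = 30.1°: the bracketed kinematic factor |dx/dθ| = 0.048169 m.
ω = v/|dx/dθ| = 0.58/0.048169 = 12.041 rad/s.

12.0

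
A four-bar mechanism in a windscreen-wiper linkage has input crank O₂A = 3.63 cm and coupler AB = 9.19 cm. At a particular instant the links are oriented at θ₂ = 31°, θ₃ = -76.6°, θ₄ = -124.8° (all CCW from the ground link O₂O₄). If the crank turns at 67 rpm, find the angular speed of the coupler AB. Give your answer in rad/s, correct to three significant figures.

ω₂ = 7.016 rad/s (from 67 rpm).
Differentiating the loop-closure r₂e^{iθ₂}+r₃e^{iθ₃}=r₁+r₄e^{iθ₄} gives r₂ω₂e^{iθ₂}+r₃ω₃e^{iθ₃}=r₄ω₄e^{iθ₄}.
Eliminating the other unknown: ω₃ = r₂ω₂ sin(θ₄−θ₂) / [r₃ sin(θ₃−θ₄)].
Numerator sine = -0.40992; denominator sine = +0.74548.
Result = 0.0363·7.016·(-0.40992) / (0.0919·(+0.74548)) = -1.5239 rad/s; magnitude 1.5239 rad/s.

1.52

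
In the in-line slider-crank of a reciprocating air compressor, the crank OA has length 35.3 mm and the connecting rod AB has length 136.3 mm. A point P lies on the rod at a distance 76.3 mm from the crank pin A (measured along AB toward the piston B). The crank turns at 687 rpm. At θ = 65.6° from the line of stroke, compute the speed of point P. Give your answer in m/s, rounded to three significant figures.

2.50

ω = 71.94 rad/s.  Crank-pin speed |V_A| = rω = 2.5396 m/s, perpendicular to OA.
Rod angle: sinφ = −(r/L) sinθ ⇒ φ = -13.642°; ω_rod = −rω cosθ/√(L²−r²sin²θ) = -7.9205 rad/s.
V_P = V_A + ω_rod × AP, with AP = 0.0763 m along the rod.
Components: V_Px = −rω sinθ − a·ω_rod·sinφ = -2.4553 m/s;  V_Py = rω cosθ + a·ω_rod·cosφ = +0.46182 m/s.
|V_P| = √(V_Px² + V_Py²) = 2.4983 m/s.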